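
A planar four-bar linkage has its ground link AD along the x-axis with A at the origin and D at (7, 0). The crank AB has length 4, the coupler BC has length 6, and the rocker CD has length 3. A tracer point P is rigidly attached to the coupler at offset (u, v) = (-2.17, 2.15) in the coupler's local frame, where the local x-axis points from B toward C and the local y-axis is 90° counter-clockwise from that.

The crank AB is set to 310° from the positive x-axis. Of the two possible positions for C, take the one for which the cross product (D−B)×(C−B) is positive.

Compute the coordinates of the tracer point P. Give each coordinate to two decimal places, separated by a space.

A=(0,0), D=(7.00,0)
B = A + 4.00·(cos310°, sin310°) = (2.5712, -3.0642)
|BD| = 5.3855
circle(B,6.00) ∩ circle(D,3.00): a=5.1995, h=2.9942
  candidates: C₊=(5.1434,2.3565) cross=16.125; C₋=(8.5506,-2.5682) cross=-16.125
  mode + wants cross > 0 → take C=(5.1434,2.3565) (cross=16.125)
ex = (C−B)/|BC| = (0.4287,0.9034); ey = (-0.9034,0.4287)
P = B + -2.17·ex + 2.15·ey = (-0.3015,-4.1029)

-0.30 -4.10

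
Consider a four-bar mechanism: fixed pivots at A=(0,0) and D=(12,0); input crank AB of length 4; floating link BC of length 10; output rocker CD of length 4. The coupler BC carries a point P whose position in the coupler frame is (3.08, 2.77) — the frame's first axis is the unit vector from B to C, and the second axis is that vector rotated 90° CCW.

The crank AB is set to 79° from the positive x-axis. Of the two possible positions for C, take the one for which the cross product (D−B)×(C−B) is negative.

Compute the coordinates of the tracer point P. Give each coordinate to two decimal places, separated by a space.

4.89 4.23

A=(0,0), D=(12.00,0)
B = A + 4.00·(cos79°, sin79°) = (0.7632, 3.9265)
|BD| = 11.9030
circle(B,10.00) ∩ circle(D,4.00): a=9.4800, h=3.1826
  candidates: C₊=(10.7625,3.8038) cross=37.883; C₋=(8.6628,-2.2052) cross=-37.883
  mode - wants cross < 0 → take C=(8.6628,-2.2052) (cross=-37.883)
ex = (C−B)/|BC| = (0.7900,-0.6132); ey = (0.6132,0.7900)
P = B + 3.08·ex + 2.77·ey = (4.8948,4.2261)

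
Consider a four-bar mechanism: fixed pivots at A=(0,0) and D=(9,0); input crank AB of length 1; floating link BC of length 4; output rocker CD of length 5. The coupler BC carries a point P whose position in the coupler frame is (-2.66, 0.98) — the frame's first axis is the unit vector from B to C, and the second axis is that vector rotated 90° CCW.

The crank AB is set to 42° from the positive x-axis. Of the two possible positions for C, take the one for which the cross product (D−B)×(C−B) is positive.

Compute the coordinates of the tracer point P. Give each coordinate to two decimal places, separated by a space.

-2.09 0.62

A=(0,0), D=(9.00,0)
B = A + 1.00·(cos42°, sin42°) = (0.7431, 0.6691)
|BD| = 8.2839
circle(B,4.00) ∩ circle(D,5.00): a=3.5987, h=1.7462
  candidates: C₊=(4.4712,2.1189) cross=14.465; C₋=(4.1891,-1.3620) cross=-14.465
  mode + wants cross > 0 → take C=(4.4712,2.1189) (cross=14.465)
ex = (C−B)/|BC| = (0.9320,0.3624); ey = (-0.3624,0.9320)
P = B + -2.66·ex + 0.98·ey = (-2.0912,0.6184)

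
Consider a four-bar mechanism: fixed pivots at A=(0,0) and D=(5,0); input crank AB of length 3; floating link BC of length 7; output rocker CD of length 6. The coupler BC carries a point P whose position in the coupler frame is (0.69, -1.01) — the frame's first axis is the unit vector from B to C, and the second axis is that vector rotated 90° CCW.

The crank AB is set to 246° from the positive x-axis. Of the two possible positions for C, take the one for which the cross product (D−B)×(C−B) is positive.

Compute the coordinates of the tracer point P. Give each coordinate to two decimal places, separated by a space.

-0.07 -2.33

A=(0,0), D=(5.00,0)
B = A + 3.00·(cos246°, sin246°) = (-1.2202, -2.7406)
|BD| = 6.7972
circle(B,7.00) ∩ circle(D,6.00): a=4.3549, h=5.4804
  candidates: C₊=(0.5553,4.0304) cross=37.252; C₋=(4.9747,-5.9999) cross=-37.252
  mode + wants cross > 0 → take C=(0.5553,4.0304) (cross=37.252)
ex = (C−B)/|BC| = (0.2536,0.9673); ey = (-0.9673,0.2536)
P = B + 0.69·ex + -1.01·ey = (-0.0682,-2.3294)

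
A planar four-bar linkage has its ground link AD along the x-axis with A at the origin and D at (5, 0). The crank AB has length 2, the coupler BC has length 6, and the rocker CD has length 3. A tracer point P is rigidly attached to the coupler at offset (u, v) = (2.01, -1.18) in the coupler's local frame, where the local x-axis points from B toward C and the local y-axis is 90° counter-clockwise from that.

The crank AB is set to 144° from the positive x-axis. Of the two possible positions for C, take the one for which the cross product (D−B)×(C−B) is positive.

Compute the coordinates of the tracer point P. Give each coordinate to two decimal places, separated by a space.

0.64 0.61

A=(0,0), D=(5.00,0)
B = A + 2.00·(cos144°, sin144°) = (-1.6180, 1.1756)
|BD| = 6.7216
circle(B,6.00) ∩ circle(D,3.00): a=5.3693, h=2.6779
  candidates: C₊=(4.1368,2.8731) cross=18.000; C₋=(3.2001,-2.4001) cross=-18.000
  mode + wants cross > 0 → take C=(4.1368,2.8731) (cross=18.000)
ex = (C−B)/|BC| = (0.9591,0.2829); ey = (-0.2829,0.9591)
P = B + 2.01·ex + -1.18·ey = (0.6437,0.6125)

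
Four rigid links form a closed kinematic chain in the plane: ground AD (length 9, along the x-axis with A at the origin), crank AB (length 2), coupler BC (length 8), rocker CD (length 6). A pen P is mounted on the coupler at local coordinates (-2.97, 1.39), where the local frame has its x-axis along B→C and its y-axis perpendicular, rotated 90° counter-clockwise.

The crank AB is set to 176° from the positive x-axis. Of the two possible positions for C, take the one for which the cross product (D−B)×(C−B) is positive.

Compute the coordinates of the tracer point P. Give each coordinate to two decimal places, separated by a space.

A=(0,0), D=(9.00,0)
B = A + 2.00·(cos176°, sin176°) = (-1.9951, 0.1395)
|BD| = 10.9960
circle(B,8.00) ∩ circle(D,6.00): a=6.7712, h=4.2604
  candidates: C₊=(4.8296,4.3136) cross=46.847; C₋=(4.7215,-4.2064) cross=-46.847
  mode + wants cross > 0 → take C=(4.8296,4.3136) (cross=46.847)
ex = (C−B)/|BC| = (0.8531,0.5218); ey = (-0.5218,0.8531)
P = B + -2.97·ex + 1.39·ey = (-5.2541,-0.2243)

-5.25 -0.22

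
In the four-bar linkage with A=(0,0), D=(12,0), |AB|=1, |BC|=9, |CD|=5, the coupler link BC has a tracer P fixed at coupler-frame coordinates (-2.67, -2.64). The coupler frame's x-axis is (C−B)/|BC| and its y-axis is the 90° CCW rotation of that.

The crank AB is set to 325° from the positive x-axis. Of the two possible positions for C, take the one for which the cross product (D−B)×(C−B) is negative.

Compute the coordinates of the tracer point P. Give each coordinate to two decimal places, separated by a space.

-2.67 -1.97

A=(0,0), D=(12.00,0)
B = A + 1.00·(cos325°, sin325°) = (0.8192, -0.5736)
|BD| = 11.1956
circle(B,9.00) ∩ circle(D,5.00): a=8.0988, h=3.9256
  candidates: C₊=(8.7062,3.7617) cross=43.949; C₋=(9.1084,-4.0791) cross=-43.949
  mode - wants cross < 0 → take C=(9.1084,-4.0791) (cross=-43.949)
ex = (C−B)/|BC| = (0.9210,-0.3895); ey = (0.3895,0.9210)
P = B + -2.67·ex + -2.64·ey = (-2.6683,-1.9651)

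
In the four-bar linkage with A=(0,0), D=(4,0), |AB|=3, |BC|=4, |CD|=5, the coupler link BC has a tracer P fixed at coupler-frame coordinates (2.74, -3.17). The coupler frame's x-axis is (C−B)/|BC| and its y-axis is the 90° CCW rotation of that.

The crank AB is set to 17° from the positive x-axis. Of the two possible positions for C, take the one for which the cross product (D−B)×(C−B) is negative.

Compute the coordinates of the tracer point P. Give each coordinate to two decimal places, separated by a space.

A=(0,0), D=(4.00,0)
B = A + 3.00·(cos17°, sin17°) = (2.8689, 0.8771)
|BD| = 1.4313
circle(B,4.00) ∩ circle(D,5.00): a=-2.4283, h=3.1786
  candidates: C₊=(2.8978,4.8770) cross=4.550; C₋=(-0.9978,-0.1467) cross=-4.550
  mode - wants cross < 0 → take C=(-0.9978,-0.1467) (cross=-4.550)
ex = (C−B)/|BC| = (-0.9667,-0.2559); ey = (0.2559,-0.9667)
P = B + 2.74·ex + -3.17·ey = (-0.5912,3.2402)

-0.59 3.24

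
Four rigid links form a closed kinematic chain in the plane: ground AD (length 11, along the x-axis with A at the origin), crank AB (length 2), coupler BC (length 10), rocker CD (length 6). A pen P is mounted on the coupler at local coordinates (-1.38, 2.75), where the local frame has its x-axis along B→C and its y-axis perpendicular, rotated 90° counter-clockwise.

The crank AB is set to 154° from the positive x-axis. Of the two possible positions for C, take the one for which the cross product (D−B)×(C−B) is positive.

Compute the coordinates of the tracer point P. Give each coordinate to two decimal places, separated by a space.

A=(0,0), D=(11.00,0)
B = A + 2.00·(cos154°, sin154°) = (-1.7976, 0.8767)
|BD| = 12.8276
circle(B,10.00) ∩ circle(D,6.00): a=8.9084, h=4.5431
  candidates: C₊=(7.4005,4.8004) cross=58.278; C₋=(6.7795,-4.2646) cross=-58.278
  mode + wants cross > 0 → take C=(7.4005,4.8004) (cross=58.278)
ex = (C−B)/|BC| = (0.9198,0.3924); ey = (-0.3924,0.9198)
P = B + -1.38·ex + 2.75·ey = (-4.1459,2.8648)

-4.15 2.86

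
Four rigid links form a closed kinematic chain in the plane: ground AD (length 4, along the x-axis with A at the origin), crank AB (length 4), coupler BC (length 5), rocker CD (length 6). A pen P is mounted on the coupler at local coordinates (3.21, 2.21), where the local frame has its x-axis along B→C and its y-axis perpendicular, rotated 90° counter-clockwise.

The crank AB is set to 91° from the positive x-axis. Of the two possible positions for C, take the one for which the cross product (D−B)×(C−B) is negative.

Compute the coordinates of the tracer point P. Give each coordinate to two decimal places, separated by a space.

A=(0,0), D=(4.00,0)
B = A + 4.00·(cos91°, sin91°) = (-0.0698, 3.9994)
|BD| = 5.7060
circle(B,5.00) ∩ circle(D,6.00): a=1.8891, h=4.6294
  candidates: C₊=(4.5224,5.9772) cross=26.415; C₋=(-1.9672,-0.6266) cross=-26.415
  mode - wants cross < 0 → take C=(-1.9672,-0.6266) (cross=-26.415)
ex = (C−B)/|BC| = (-0.3795,-0.9252); ey = (0.9252,-0.3795)
P = B + 3.21·ex + 2.21·ey = (0.7568,0.1909)

0.76 0.19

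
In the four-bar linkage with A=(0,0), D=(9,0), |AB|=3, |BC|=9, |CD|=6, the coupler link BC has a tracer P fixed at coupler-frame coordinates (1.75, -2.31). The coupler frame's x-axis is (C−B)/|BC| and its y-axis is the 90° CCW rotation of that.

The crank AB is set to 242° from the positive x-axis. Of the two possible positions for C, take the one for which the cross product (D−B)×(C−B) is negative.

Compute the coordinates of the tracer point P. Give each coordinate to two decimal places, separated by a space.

-0.54 -5.41

A=(0,0), D=(9.00,0)
B = A + 3.00·(cos242°, sin242°) = (-1.4084, -2.6488)
|BD| = 10.7402
circle(B,9.00) ∩ circle(D,6.00): a=7.4650, h=5.0273
  candidates: C₊=(4.5861,4.0642) cross=53.994; C₋=(7.0659,-5.6797) cross=-53.994
  mode - wants cross < 0 → take C=(7.0659,-5.6797) (cross=-53.994)
ex = (C−B)/|BC| = (0.9416,-0.3368); ey = (0.3368,0.9416)
P = B + 1.75·ex + -2.31·ey = (-0.5386,-5.4133)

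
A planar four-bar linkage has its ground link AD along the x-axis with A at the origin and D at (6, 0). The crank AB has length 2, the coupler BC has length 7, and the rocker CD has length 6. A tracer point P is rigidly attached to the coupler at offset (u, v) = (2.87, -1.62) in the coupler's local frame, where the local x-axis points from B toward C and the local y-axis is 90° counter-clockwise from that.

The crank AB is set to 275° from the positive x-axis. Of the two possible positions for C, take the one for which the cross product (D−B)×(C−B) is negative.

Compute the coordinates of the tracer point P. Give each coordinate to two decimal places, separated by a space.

A=(0,0), D=(6.00,0)
B = A + 2.00·(cos275°, sin275°) = (0.1743, -1.9924)
|BD| = 6.1570
circle(B,7.00) ∩ circle(D,6.00): a=4.1342, h=5.6488
  candidates: C₊=(2.2581,4.6903) cross=34.779; C₋=(5.9140,-5.9994) cross=-34.779
  mode - wants cross < 0 → take C=(5.9140,-5.9994) (cross=-34.779)
ex = (C−B)/|BC| = (0.8200,-0.5724); ey = (0.5724,0.8200)
P = B + 2.87·ex + -1.62·ey = (1.6002,-4.9636)

1.60 -4.96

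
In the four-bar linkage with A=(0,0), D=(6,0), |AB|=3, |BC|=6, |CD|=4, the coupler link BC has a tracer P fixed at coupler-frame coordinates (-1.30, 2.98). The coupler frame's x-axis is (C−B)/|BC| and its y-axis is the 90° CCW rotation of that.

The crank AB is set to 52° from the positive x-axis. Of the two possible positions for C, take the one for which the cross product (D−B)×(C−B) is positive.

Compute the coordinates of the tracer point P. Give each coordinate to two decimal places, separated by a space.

-0.05 5.01

A=(0,0), D=(6.00,0)
B = A + 3.00·(cos52°, sin52°) = (1.8470, 2.3640)
|BD| = 4.7787
circle(B,6.00) ∩ circle(D,4.00): a=4.4820, h=3.9890
  candidates: C₊=(7.7154,3.6135) cross=19.062; C₋=(3.7688,-3.3199) cross=-19.062
  mode + wants cross > 0 → take C=(7.7154,3.6135) (cross=19.062)
ex = (C−B)/|BC| = (0.9781,0.2082); ey = (-0.2082,0.9781)
P = B + -1.30·ex + 2.98·ey = (-0.0451,5.0080)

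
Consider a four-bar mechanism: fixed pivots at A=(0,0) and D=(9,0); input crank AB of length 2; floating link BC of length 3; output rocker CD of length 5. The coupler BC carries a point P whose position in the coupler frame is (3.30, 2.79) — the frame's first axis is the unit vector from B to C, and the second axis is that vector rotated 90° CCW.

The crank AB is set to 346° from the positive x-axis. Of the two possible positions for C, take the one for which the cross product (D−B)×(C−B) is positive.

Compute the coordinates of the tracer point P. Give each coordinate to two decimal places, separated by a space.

A=(0,0), D=(9.00,0)
B = A + 2.00·(cos346°, sin346°) = (1.9406, -0.4838)
|BD| = 7.0760
circle(B,3.00) ∩ circle(D,5.00): a=2.4074, h=1.7901
  candidates: C₊=(4.2200,1.4667) cross=12.667; C₋=(4.4648,-2.1051) cross=-12.667
  mode + wants cross > 0 → take C=(4.2200,1.4667) (cross=12.667)
ex = (C−B)/|BC| = (0.7598,0.6502); ey = (-0.6502,0.7598)
P = B + 3.30·ex + 2.79·ey = (2.6339,3.7815)

2.63 3.78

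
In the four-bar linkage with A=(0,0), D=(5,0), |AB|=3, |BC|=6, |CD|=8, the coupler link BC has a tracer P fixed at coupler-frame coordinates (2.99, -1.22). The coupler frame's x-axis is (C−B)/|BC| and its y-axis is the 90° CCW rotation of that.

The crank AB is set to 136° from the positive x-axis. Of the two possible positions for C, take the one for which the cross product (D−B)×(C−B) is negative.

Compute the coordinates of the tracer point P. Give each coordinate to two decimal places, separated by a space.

-3.29 -0.94

A=(0,0), D=(5.00,0)
B = A + 3.00·(cos136°, sin136°) = (-2.1580, 2.0840)
|BD| = 7.4552
circle(B,6.00) ∩ circle(D,8.00): a=1.8497, h=5.7078
  candidates: C₊=(1.2135,7.0471) cross=42.553; C₋=(-1.9775,-3.9133) cross=-42.553
  mode - wants cross < 0 → take C=(-1.9775,-3.9133) (cross=-42.553)
ex = (C−B)/|BC| = (0.0301,-0.9995); ey = (0.9995,0.0301)
P = B + 2.99·ex + -1.22·ey = (-3.2875,-0.9414)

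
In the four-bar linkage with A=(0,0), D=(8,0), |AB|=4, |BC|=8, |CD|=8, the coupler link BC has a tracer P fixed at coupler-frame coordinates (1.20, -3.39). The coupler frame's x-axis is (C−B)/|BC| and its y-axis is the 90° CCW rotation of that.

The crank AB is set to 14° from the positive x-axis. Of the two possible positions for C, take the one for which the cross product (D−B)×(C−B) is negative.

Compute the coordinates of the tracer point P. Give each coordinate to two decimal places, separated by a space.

A=(0,0), D=(8.00,0)
B = A + 4.00·(cos14°, sin14°) = (3.8812, 0.9677)
|BD| = 4.2310
circle(B,8.00) ∩ circle(D,8.00): a=2.1155, h=7.7152
  candidates: C₊=(7.7052,7.9946) cross=32.643; C₋=(4.1760,-7.0269) cross=-32.643
  mode - wants cross < 0 → take C=(4.1760,-7.0269) (cross=-32.643)
ex = (C−B)/|BC| = (0.0369,-0.9993); ey = (0.9993,0.0369)
P = B + 1.20·ex + -3.39·ey = (0.5377,-0.3564)

0.54 -0.36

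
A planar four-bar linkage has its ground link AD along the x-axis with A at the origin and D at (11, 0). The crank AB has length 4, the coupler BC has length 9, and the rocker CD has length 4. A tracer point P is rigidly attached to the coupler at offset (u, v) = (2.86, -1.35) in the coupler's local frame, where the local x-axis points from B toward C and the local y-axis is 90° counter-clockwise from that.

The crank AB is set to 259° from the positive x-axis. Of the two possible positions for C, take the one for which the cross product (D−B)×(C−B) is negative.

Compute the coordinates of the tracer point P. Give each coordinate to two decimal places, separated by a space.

2.24 -4.92

A=(0,0), D=(11.00,0)
B = A + 4.00·(cos259°, sin259°) = (-0.7632, -3.9265)
|BD| = 12.4013
circle(B,9.00) ∩ circle(D,4.00): a=8.8213, h=1.7844
  candidates: C₊=(7.0393,0.5591) cross=22.129; C₋=(8.1692,-2.8261) cross=-22.129
  mode - wants cross < 0 → take C=(8.1692,-2.8261) (cross=-22.129)
ex = (C−B)/|BC| = (0.9925,0.1223); ey = (-0.1223,0.9925)
P = B + 2.86·ex + -1.35·ey = (2.2404,-4.9167)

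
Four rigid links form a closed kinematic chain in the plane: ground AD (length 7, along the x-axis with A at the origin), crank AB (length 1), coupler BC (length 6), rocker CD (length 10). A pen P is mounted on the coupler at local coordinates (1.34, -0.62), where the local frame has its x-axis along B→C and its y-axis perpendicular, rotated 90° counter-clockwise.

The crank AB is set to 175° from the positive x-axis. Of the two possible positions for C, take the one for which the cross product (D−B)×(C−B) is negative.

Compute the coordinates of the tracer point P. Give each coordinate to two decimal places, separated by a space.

-1.63 -1.25

A=(0,0), D=(7.00,0)
B = A + 1.00·(cos175°, sin175°) = (-0.9962, 0.0872)
|BD| = 7.9967
circle(B,6.00) ∩ circle(D,10.00): a=-0.0033, h=6.0000
  candidates: C₊=(-0.9341,6.0868) cross=47.980; C₋=(-1.0649,-5.9125) cross=-47.980
  mode - wants cross < 0 → take C=(-1.0649,-5.9125) (cross=-47.980)
ex = (C−B)/|BC| = (-0.0115,-0.9999); ey = (0.9999,-0.0115)
P = B + 1.34·ex + -0.62·ey = (-1.6315,-1.2457)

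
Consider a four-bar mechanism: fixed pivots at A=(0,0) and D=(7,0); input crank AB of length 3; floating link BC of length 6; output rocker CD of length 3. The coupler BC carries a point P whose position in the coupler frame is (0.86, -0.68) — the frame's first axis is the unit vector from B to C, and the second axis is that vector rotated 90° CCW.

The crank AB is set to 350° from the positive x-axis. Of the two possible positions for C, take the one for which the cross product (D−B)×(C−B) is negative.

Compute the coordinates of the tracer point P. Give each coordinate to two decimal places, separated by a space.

3.54 -1.45

A=(0,0), D=(7.00,0)
B = A + 3.00·(cos350°, sin350°) = (2.9544, -0.5209)
|BD| = 4.0790
circle(B,6.00) ∩ circle(D,3.00): a=5.3491, h=2.7178
  candidates: C₊=(7.9127,2.8578) cross=11.086; C₋=(8.6069,-2.5334) cross=-11.086
  mode - wants cross < 0 → take C=(8.6069,-2.5334) (cross=-11.086)
ex = (C−B)/|BC| = (0.9421,-0.3354); ey = (0.3354,0.9421)
P = B + 0.86·ex + -0.68·ey = (3.5365,-1.4500)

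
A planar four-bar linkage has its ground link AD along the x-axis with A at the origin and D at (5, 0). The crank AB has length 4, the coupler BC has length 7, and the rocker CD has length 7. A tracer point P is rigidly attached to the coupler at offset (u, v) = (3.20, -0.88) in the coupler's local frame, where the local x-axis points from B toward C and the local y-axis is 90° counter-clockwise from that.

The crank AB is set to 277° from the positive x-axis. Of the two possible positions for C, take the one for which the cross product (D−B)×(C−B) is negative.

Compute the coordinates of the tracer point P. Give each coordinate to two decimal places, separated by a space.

A=(0,0), D=(5.00,0)
B = A + 4.00·(cos277°, sin277°) = (0.4875, -3.9702)
|BD| = 6.0104
circle(B,7.00) ∩ circle(D,7.00): a=3.0052, h=6.3221
  candidates: C₊=(-1.4323,2.7614) cross=37.998; C₋=(6.9198,-6.7316) cross=-37.998
  mode - wants cross < 0 → take C=(6.9198,-6.7316) (cross=-37.998)
ex = (C−B)/|BC| = (0.9189,-0.3945); ey = (0.3945,0.9189)
P = B + 3.20·ex + -0.88·ey = (3.0808,-6.0412)

3.08 -6.04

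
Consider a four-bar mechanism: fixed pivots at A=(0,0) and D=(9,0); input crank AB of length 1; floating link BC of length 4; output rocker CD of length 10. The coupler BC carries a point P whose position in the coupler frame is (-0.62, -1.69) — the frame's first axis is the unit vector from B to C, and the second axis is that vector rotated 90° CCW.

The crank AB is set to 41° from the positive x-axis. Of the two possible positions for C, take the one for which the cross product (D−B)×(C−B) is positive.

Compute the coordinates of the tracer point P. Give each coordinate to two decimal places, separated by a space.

A=(0,0), D=(9.00,0)
B = A + 1.00·(cos41°, sin41°) = (0.7547, 0.6561)
|BD| = 8.2713
circle(B,4.00) ∩ circle(D,10.00): a=-0.9421, h=3.8875
  candidates: C₊=(0.1239,4.6060) cross=32.155; C₋=(-0.4928,-3.1444) cross=-32.155
  mode + wants cross > 0 → take C=(0.1239,4.6060) (cross=32.155)
ex = (C−B)/|BC| = (-0.1577,0.9875); ey = (-0.9875,-0.1577)
P = B + -0.62·ex + -1.69·ey = (2.5213,0.3103)

2.52 0.31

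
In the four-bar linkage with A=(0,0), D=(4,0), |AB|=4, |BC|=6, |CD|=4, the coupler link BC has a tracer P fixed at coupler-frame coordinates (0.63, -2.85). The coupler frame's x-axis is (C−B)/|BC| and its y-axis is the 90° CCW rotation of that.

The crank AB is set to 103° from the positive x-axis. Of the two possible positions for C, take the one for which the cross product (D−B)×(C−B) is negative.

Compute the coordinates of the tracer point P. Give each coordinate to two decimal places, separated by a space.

-3.52 2.62

A=(0,0), D=(4.00,0)
B = A + 4.00·(cos103°, sin103°) = (-0.8998, 3.8975)
|BD| = 6.2609
circle(B,6.00) ∩ circle(D,4.00): a=4.7277, h=3.6945
  candidates: C₊=(5.1000,3.8458) cross=23.131; C₋=(0.5002,-1.9369) cross=-23.131
  mode - wants cross < 0 → take C=(0.5002,-1.9369) (cross=-23.131)
ex = (C−B)/|BC| = (0.2333,-0.9724); ey = (0.9724,0.2333)
P = B + 0.63·ex + -2.85·ey = (-3.5241,2.6199)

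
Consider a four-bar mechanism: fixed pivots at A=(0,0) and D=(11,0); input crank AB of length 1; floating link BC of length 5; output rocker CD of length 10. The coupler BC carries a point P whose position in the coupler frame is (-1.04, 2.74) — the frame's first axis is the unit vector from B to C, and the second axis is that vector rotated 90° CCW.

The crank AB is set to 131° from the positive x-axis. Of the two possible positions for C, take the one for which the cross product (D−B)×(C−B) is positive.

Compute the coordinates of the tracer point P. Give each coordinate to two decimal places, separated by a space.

A=(0,0), D=(11.00,0)
B = A + 1.00·(cos131°, sin131°) = (-0.6561, 0.7547)
|BD| = 11.6805
circle(B,5.00) ∩ circle(D,10.00): a=2.6297, h=4.2526
  candidates: C₊=(2.2430,4.8285) cross=49.672; C₋=(1.6934,-3.6589) cross=-49.672
  mode + wants cross > 0 → take C=(2.2430,4.8285) (cross=49.672)
ex = (C−B)/|BC| = (0.5798,0.8148); ey = (-0.8148,0.5798)
P = B + -1.04·ex + 2.74·ey = (-3.4915,1.4960)

-3.49 1.50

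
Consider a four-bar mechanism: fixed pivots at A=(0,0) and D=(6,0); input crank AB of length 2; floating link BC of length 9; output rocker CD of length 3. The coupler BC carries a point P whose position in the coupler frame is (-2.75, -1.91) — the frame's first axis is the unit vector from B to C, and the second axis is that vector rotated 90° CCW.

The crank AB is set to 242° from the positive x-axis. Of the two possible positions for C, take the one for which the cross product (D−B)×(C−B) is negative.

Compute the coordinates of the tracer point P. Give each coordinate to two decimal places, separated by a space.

-3.78 -3.54

A=(0,0), D=(6.00,0)
B = A + 2.00·(cos242°, sin242°) = (-0.9389, -1.7659)
|BD| = 7.1601
circle(B,9.00) ∩ circle(D,3.00): a=8.6079, h=2.6275
  candidates: C₊=(6.7550,2.9034) cross=18.813; C₋=(8.0511,-2.1893) cross=-18.813
  mode - wants cross < 0 → take C=(8.0511,-2.1893) (cross=-18.813)
ex = (C−B)/|BC| = (0.9989,-0.0470); ey = (0.0470,0.9989)
P = B + -2.75·ex + -1.91·ey = (-3.7758,-3.5444)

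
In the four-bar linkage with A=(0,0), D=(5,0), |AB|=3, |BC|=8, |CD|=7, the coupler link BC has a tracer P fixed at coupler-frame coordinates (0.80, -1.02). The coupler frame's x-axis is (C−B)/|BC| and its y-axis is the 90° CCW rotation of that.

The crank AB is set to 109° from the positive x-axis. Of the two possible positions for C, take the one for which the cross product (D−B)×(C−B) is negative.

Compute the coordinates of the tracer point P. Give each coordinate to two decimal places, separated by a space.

A=(0,0), D=(5.00,0)
B = A + 3.00·(cos109°, sin109°) = (-0.9767, 2.8366)
|BD| = 6.6157
circle(B,8.00) ∩ circle(D,7.00): a=4.4415, h=6.6538
  candidates: C₊=(5.8887,6.9434) cross=44.019; C₋=(0.1829,-5.0790) cross=-44.019
  mode - wants cross < 0 → take C=(0.1829,-5.0790) (cross=-44.019)
ex = (C−B)/|BC| = (0.1450,-0.9894); ey = (0.9894,0.1450)
P = B + 0.80·ex + -1.02·ey = (-1.8700,1.8972)

-1.87 1.90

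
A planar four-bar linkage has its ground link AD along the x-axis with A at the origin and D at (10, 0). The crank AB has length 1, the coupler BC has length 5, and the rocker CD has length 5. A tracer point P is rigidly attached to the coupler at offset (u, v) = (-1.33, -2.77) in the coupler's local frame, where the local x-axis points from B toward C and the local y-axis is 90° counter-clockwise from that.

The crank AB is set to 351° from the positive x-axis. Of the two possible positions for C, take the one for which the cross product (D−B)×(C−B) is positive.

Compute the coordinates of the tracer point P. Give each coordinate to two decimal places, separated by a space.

1.04 -3.23

A=(0,0), D=(10.00,0)
B = A + 1.00·(cos351°, sin351°) = (0.9877, -0.1564)
|BD| = 9.0137
circle(B,5.00) ∩ circle(D,5.00): a=4.5068, h=2.1653
  candidates: C₊=(5.4563,2.0867) cross=19.517; C₋=(5.5314,-2.2432) cross=-19.517
  mode + wants cross > 0 → take C=(5.4563,2.0867) (cross=19.517)
ex = (C−B)/|BC| = (0.8937,0.4486); ey = (-0.4486,0.8937)
P = B + -1.33·ex + -2.77·ey = (1.0418,-3.2287)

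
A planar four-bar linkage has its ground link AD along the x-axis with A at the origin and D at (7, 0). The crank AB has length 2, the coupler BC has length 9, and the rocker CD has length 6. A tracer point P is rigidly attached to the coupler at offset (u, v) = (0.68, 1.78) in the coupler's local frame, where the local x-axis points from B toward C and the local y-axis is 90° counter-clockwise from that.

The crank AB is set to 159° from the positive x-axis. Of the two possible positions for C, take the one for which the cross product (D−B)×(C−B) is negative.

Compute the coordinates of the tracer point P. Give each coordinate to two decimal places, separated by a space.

A=(0,0), D=(7.00,0)
B = A + 2.00·(cos159°, sin159°) = (-1.8672, 0.7167)
|BD| = 8.8961
circle(B,9.00) ∩ circle(D,6.00): a=6.9772, h=5.6849
  candidates: C₊=(5.5454,5.8210) cross=50.573; C₋=(4.6294,-5.5118) cross=-50.573
  mode - wants cross < 0 → take C=(4.6294,-5.5118) (cross=-50.573)
ex = (C−B)/|BC| = (0.7218,-0.6921); ey = (0.6921,0.7218)
P = B + 0.68·ex + 1.78·ey = (-0.1444,1.5310)

-0.14 1.53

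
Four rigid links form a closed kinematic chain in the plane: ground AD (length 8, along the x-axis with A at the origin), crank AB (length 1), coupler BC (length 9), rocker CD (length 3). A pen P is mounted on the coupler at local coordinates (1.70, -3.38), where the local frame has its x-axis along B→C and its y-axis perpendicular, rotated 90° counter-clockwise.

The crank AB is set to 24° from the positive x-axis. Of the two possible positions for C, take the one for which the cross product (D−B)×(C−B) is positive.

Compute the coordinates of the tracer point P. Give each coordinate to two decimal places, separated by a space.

3.35 -2.49

A=(0,0), D=(8.00,0)
B = A + 1.00·(cos24°, sin24°) = (0.9135, 0.4067)
|BD| = 7.0981
circle(B,9.00) ∩ circle(D,3.00): a=8.6208, h=2.5848
  candidates: C₊=(9.6683,2.4933) cross=18.347; C₋=(9.3721,-2.6678) cross=-18.347
  mode + wants cross > 0 → take C=(9.6683,2.4933) (cross=18.347)
ex = (C−B)/|BC| = (0.9728,0.2318); ey = (-0.2318,0.9728)
P = B + 1.70·ex + -3.38·ey = (3.3509,-2.4870)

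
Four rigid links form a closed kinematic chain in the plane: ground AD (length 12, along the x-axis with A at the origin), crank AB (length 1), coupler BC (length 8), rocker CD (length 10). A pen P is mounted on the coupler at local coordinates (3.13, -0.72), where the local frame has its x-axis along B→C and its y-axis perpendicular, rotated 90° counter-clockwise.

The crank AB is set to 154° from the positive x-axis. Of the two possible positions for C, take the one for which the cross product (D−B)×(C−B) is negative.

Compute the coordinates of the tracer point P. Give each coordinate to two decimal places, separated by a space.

0.42 -2.49

A=(0,0), D=(12.00,0)
B = A + 1.00·(cos154°, sin154°) = (-0.8988, 0.4384)
|BD| = 12.9062
circle(B,8.00) ∩ circle(D,10.00): a=5.0584, h=6.1978
  candidates: C₊=(4.3672,6.4607) cross=79.990; C₋=(3.9462,-5.9276) cross=-79.990
  mode - wants cross < 0 → take C=(3.9462,-5.9276) (cross=-79.990)
ex = (C−B)/|BC| = (0.6056,-0.7957); ey = (0.7957,0.6056)
P = B + 3.13·ex + -0.72·ey = (0.4239,-2.4884)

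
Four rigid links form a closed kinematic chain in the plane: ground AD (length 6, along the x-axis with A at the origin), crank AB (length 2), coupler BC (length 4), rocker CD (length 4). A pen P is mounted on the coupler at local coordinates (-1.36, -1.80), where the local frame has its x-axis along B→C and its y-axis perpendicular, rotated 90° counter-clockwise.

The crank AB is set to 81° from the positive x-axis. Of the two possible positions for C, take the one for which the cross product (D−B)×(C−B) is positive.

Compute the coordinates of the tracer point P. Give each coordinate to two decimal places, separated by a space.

A=(0,0), D=(6.00,0)
B = A + 2.00·(cos81°, sin81°) = (0.3129, 1.9754)
|BD| = 6.0204
circle(B,4.00) ∩ circle(D,4.00): a=3.0102, h=2.6341
  candidates: C₊=(4.0207,3.4760) cross=15.859; C₋=(2.2921,-1.5006) cross=-15.859
  mode + wants cross > 0 → take C=(4.0207,3.4760) (cross=15.859)
ex = (C−B)/|BC| = (0.9270,0.3752); ey = (-0.3752,0.9270)
P = B + -1.36·ex + -1.80·ey = (-0.2725,-0.2034)

-0.27 -0.20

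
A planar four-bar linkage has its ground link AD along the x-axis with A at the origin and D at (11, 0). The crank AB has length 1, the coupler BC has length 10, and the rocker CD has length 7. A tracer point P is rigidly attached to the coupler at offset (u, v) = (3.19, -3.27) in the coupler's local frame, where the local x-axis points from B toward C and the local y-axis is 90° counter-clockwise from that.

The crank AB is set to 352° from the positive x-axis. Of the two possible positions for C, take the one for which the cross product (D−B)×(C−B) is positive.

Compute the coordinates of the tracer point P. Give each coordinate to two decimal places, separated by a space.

A=(0,0), D=(11.00,0)
B = A + 1.00·(cos352°, sin352°) = (0.9903, -0.1392)
|BD| = 10.0107
circle(B,10.00) ∩ circle(D,7.00): a=7.5526, h=6.5542
  candidates: C₊=(8.4510,6.5194) cross=65.612; C₋=(8.6333,-6.5878) cross=-65.612
  mode + wants cross > 0 → take C=(8.4510,6.5194) (cross=65.612)
ex = (C−B)/|BC| = (0.7461,0.6659); ey = (-0.6659,0.7461)
P = B + 3.19·ex + -3.27·ey = (5.5476,-0.4548)

5.55 -0.45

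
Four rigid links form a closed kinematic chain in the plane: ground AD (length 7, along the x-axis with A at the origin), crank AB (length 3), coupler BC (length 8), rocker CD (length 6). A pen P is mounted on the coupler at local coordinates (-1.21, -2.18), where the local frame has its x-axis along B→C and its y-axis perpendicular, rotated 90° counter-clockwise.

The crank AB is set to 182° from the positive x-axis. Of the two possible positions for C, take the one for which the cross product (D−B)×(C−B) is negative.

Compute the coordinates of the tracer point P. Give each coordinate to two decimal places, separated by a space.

-5.26 -1.15

A=(0,0), D=(7.00,0)
B = A + 3.00·(cos182°, sin182°) = (-2.9982, -0.1047)
|BD| = 9.9987
circle(B,8.00) ∩ circle(D,6.00): a=6.3995, h=4.8006
  candidates: C₊=(3.3507,4.7627) cross=48.000; C₋=(3.4513,-4.8380) cross=-48.000
  mode - wants cross < 0 → take C=(3.4513,-4.8380) (cross=-48.000)
ex = (C−B)/|BC| = (0.8062,-0.5917); ey = (0.5917,0.8062)
P = B + -1.21·ex + -2.18·ey = (-5.2635,-1.1463)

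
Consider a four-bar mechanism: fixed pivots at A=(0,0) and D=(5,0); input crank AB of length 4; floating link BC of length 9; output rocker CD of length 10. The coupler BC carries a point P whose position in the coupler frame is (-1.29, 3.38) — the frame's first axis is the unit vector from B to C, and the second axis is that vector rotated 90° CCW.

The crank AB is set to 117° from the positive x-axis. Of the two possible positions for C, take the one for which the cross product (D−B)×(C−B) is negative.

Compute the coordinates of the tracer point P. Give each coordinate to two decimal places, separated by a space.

A=(0,0), D=(5.00,0)
B = A + 4.00·(cos117°, sin117°) = (-1.8160, 3.5640)
|BD| = 7.6915
circle(B,9.00) ∩ circle(D,10.00): a=2.6106, h=8.6130
  candidates: C₊=(4.4885,9.9869) cross=66.247; C₋=(-3.4935,-5.2782) cross=-66.247
  mode - wants cross < 0 → take C=(-3.4935,-5.2782) (cross=-66.247)
ex = (C−B)/|BC| = (-0.1864,-0.9825); ey = (0.9825,-0.1864)
P = B + -1.29·ex + 3.38·ey = (1.7453,4.2014)

1.75 4.20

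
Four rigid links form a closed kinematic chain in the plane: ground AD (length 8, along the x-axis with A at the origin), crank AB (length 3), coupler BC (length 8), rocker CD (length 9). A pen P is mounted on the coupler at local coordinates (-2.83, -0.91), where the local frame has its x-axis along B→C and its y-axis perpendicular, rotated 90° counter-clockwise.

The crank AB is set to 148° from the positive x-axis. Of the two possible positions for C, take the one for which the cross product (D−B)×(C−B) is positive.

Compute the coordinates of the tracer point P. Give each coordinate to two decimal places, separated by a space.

A=(0,0), D=(8.00,0)
B = A + 3.00·(cos148°, sin148°) = (-2.5441, 1.5898)
|BD| = 10.6633
circle(B,8.00) ∩ circle(D,9.00): a=4.5345, h=6.5908
  candidates: C₊=(2.9223,7.4308) cross=70.279; C₋=(0.9571,-5.6034) cross=-70.279
  mode + wants cross > 0 → take C=(2.9223,7.4308) (cross=70.279)
ex = (C−B)/|BC| = (0.6833,0.7301); ey = (-0.7301,0.6833)
P = B + -2.83·ex + -0.91·ey = (-3.8135,-1.0983)

-3.81 -1.10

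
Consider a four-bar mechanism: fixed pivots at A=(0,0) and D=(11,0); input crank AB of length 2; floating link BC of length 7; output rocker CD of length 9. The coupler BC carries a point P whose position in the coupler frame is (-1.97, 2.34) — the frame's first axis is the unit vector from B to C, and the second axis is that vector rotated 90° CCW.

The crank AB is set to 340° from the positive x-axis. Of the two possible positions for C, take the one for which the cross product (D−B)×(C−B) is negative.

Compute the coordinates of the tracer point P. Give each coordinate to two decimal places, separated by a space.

3.02 2.16

A=(0,0), D=(11.00,0)
B = A + 2.00·(cos340°, sin340°) = (1.8794, -0.6840)
|BD| = 9.1462
circle(B,7.00) ∩ circle(D,9.00): a=2.8238, h=6.4052
  candidates: C₊=(4.2162,5.9144) cross=58.583; C₋=(5.1743,-6.8601) cross=-58.583
  mode - wants cross < 0 → take C=(5.1743,-6.8601) (cross=-58.583)
ex = (C−B)/|BC| = (0.4707,-0.8823); ey = (0.8823,0.4707)
P = B + -1.97·ex + 2.34·ey = (3.0167,2.1555)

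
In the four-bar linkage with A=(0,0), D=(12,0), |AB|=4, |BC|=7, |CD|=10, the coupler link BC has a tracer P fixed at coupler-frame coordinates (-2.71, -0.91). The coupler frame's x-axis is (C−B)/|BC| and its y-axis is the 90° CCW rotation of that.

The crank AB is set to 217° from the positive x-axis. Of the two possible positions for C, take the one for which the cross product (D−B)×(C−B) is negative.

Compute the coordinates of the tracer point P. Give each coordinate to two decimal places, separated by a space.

-6.05 -2.26

A=(0,0), D=(12.00,0)
B = A + 4.00·(cos217°, sin217°) = (-3.1945, -2.4073)
|BD| = 15.3841
circle(B,7.00) ∩ circle(D,10.00): a=6.0345, h=3.5476
  candidates: C₊=(2.2105,2.0409) cross=54.576; C₋=(3.3207,-4.9669) cross=-54.576
  mode - wants cross < 0 → take C=(3.3207,-4.9669) (cross=-54.576)
ex = (C−B)/|BC| = (0.9307,-0.3657); ey = (0.3657,0.9307)
P = B + -2.71·ex + -0.91·ey = (-6.0496,-2.2633)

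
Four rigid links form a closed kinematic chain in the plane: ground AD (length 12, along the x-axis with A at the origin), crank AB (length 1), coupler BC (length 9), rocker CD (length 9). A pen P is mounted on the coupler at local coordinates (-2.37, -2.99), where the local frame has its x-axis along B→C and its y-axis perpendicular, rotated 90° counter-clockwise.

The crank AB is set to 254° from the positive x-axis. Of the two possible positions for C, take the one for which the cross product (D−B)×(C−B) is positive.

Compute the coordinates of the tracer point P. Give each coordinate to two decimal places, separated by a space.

0.58 -4.68

A=(0,0), D=(12.00,0)
B = A + 1.00·(cos254°, sin254°) = (-0.2756, -0.9613)
|BD| = 12.3132
circle(B,9.00) ∩ circle(D,9.00): a=6.1566, h=6.5648
  candidates: C₊=(5.3497,6.0641) cross=80.833; C₋=(6.3747,-7.0254) cross=-80.833
  mode + wants cross > 0 → take C=(5.3497,6.0641) (cross=80.833)
ex = (C−B)/|BC| = (0.6250,0.7806); ey = (-0.7806,0.6250)
P = B + -2.37·ex + -2.99·ey = (0.5770,-4.6801)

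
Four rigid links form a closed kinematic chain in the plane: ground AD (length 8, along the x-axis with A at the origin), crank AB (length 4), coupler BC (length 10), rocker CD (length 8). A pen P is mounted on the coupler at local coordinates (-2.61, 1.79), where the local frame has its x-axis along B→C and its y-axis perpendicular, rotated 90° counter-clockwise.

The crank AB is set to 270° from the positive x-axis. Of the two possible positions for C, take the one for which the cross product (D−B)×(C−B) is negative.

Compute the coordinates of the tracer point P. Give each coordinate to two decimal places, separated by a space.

-1.70 -1.33

A=(0,0), D=(8.00,0)
B = A + 4.00·(cos270°, sin270°) = (-0.0000, -4.0000)
|BD| = 8.9443
circle(B,10.00) ∩ circle(D,8.00): a=6.4846, h=7.6125
  candidates: C₊=(2.3956,5.7088) cross=68.088; C₋=(9.2044,-7.9088) cross=-68.088
  mode - wants cross < 0 → take C=(9.2044,-7.9088) (cross=-68.088)
ex = (C−B)/|BC| = (0.9204,-0.3909); ey = (0.3909,0.9204)
P = B + -2.61·ex + 1.79·ey = (-1.7027,-1.3322)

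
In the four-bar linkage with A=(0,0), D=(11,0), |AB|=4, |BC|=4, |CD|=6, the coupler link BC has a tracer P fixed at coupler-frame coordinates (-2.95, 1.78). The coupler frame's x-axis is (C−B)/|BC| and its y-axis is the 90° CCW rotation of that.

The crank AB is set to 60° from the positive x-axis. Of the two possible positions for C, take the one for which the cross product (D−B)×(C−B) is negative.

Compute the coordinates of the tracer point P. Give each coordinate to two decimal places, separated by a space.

0.88 6.72

A=(0,0), D=(11.00,0)
B = A + 4.00·(cos60°, sin60°) = (2.0000, 3.4641)
|BD| = 9.6437
circle(B,4.00) ∩ circle(D,6.00): a=3.7849, h=1.2941
  candidates: C₊=(5.9971,3.3123) cross=12.480; C₋=(5.0674,0.8968) cross=-12.480
  mode - wants cross < 0 → take C=(5.0674,0.8968) (cross=-12.480)
ex = (C−B)/|BC| = (0.7668,-0.6418); ey = (0.6418,0.7668)
P = B + -2.95·ex + 1.78·ey = (0.8802,6.7225)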